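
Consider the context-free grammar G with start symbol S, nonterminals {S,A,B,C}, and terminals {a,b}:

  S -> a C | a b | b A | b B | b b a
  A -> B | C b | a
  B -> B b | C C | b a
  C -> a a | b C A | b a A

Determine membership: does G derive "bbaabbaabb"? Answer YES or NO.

Convert to CNF:
  S -> T0 A | T0 B | T0 X4 | T1 C | T1 T0
  A -> B T0 | C C | C T0 | T0 T1 | a
  B -> B T0 | C C | T0 T1
  C -> T0 X2 | T0 X3 | T1 T1
  T0 -> b
  T1 -> a
  X2 -> C A
  X3 -> T1 A
  X4 -> T0 T1

Fill CYK table bottom-up:
  [0..0]={T0}  "b"  orig:{}
  [1..1]={T0}  "b"  orig:{}
  [2..2]={A,T1}  "a"  orig:{A}
  [3..3]={A,T1}  "a"  orig:{A}
  [4..4]={T0}  "b"  orig:{}
  [5..5]={T0}  "b"  orig:{}
  [6..6]={A,T1}  "a"  orig:{A}
  [7..7]={A,T1}  "a"  orig:{A}
  [8..8]={T0}  "b"  orig:{}
  [9..9]={T0}  "b"  orig:{}
  [0..1]=∅  "bb"
  [1..2]={A,B,S,X4}  "ba"  orig:{A,B,S}
  [2..3]={C,X3}  "aa"  orig:{C}
  [3..4]={S}  "ab"
  [4..5]=∅  "bb"
  [5..6]={A,B,S,X4}  "ba"  orig:{A,B,S}
  [6..7]={C,X3}  "aa"  orig:{C}
  [7..8]={S}  "ab"
  [8..9]=∅  "bb"
  [0..2]={S}  "bba"
  [1..3]={C}  "baa"
  [2..4]={A}  "aab"
  [3..5]=∅  "abb"
  [4..6]={S}  "bba"
  [5..7]={C}  "baa"
  [6..8]={A}  "aab"
  [7..9]=∅  "abb"
  [0..3]=∅  "bbaa"
  [1..4]={A,S}  "baab"
  [2..5]=∅  "aabb"
  [3..6]=∅  "abba"
  [4..7]=∅  "bbaa"
  [5..8]={A,S}  "baab"
  [6..9]=∅  "aabb"
  [0..4]={S}  "bbaab"
  [1..5]=∅  "baabb"
  [2..6]=∅  "aabba"
  [3..7]=∅  "abbaa"
  [4..8]={S}  "bbaab"
  [5..9]=∅  "baabb"
  [0..5]=∅  "bbaabb"
  [1..6]=∅  "baabba"
  [2..7]=∅  "aabbaa"
  [3..8]=∅  "abbaab"
  [4..9]=∅  "bbaabb"
  [0..6]=∅  "bbaabba"
  [1..7]=∅  "baabbaa"
  [2..8]=∅  "aabbaab"
  [3..9]=∅  "abbaabb"
  [0..7]=∅  "bbaabbaa"
  [1..8]=∅  "baabbaab"
  [2..9]=∅  "aabbaabb"
  [0..8]=∅  "bbaabbaab"
  [1..9]=∅  "baabbaabb"
  [0..9]=∅  "bbaabbaabb"

S ∉ T[0,9] ⇒ NO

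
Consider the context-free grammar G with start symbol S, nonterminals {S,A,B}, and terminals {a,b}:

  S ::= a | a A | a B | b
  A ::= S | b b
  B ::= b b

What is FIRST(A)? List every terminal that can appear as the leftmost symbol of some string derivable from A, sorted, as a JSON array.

FIRST iteration:
pass 1:
  A via A→b b: +{b}
  B via B→b b: +{b}
  S via S→a: +{a}
  S via S→b: +{b}
  S: {a,b}  A: {b}  B: {b}
pass 2:
  A via A→S: +{a}
  S: {a,b}  A: {a,b}  B: {b}
pass 3: done
  S: {a,b}  A: {a,b}  B: {b}

FIRST(A) = ["a", "b"]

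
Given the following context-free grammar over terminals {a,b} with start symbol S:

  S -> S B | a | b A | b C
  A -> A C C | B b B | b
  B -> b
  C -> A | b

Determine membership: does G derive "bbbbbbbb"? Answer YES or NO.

CNF form of G:
  S -> S B | T0 A | T0 C | a
  A -> A X1 | B X2 | b
  B -> b
  C -> A X3 | B X4 | b
  T0 -> b
  X1 -> C C
  X2 -> T0 B
  X3 -> C C
  X4 -> T0 B

Fill CYK table bottom-up:
  [0..0]={A,B,C,T0}  "b"  orig:{A,B,C}
  [1..1]={A,B,C,T0}  "b"  orig:{A,B,C}
  [2..2]={A,B,C,T0}  "b"  orig:{A,B,C}
  [3..3]={A,B,C,T0}  "b"  orig:{A,B,C}
  [4..4]={A,B,C,T0}  "b"  orig:{A,B,C}
  [5..5]={A,B,C,T0}  "b"  orig:{A,B,C}
  [6..6]={A,B,C,T0}  "b"  orig:{A,B,C}
  [7..7]={A,B,C,T0}  "b"  orig:{A,B,C}
  [0..1]={S,X1,X2,X3,X4}  "bb"  orig:{S}
  [1..2]={S,X1,X2,X3,X4}  "bb"  orig:{S}
  [2..3]={S,X1,X2,X3,X4}  "bb"  orig:{S}
  [3..4]={S,X1,X2,X3,X4}  "bb"  orig:{S}
  [4..5]={S,X1,X2,X3,X4}  "bb"  orig:{S}
  [5..6]={S,X1,X2,X3,X4}  "bb"  orig:{S}
  [6..7]={S,X1,X2,X3,X4}  "bb"  orig:{S}
  [0..2]={A,C,S}  "bbb"
  [1..3]={A,C,S}  "bbb"
  [2..4]={A,C,S}  "bbb"
  [3..5]={A,C,S}  "bbb"
  [4..6]={A,C,S}  "bbb"
  [5..7]={A,C,S}  "bbb"
  [0..3]={S,X1,X3}  "bbbb"  orig:{S}
  [1..4]={S,X1,X3}  "bbbb"  orig:{S}
  [2..5]={S,X1,X3}  "bbbb"  orig:{S}
  [3..6]={S,X1,X3}  "bbbb"  orig:{S}
  [4..7]={S,X1,X3}  "bbbb"  orig:{S}
  [0..4]={A,C,S}  "bbbbb"
  [1..5]={A,C,S}  "bbbbb"
  [2..6]={A,C,S}  "bbbbb"
  [3..7]={A,C,S}  "bbbbb"
  [0..5]={S,X1,X3}  "bbbbbb"  orig:{S}
  [1..6]={S,X1,X3}  "bbbbbb"  orig:{S}
  [2..7]={S,X1,X3}  "bbbbbb"  orig:{S}
  [0..6]={A,C,S}  "bbbbbbb"
  [1..7]={A,C,S}  "bbbbbbb"
  [0..7]={S,X1,X3}  "bbbbbbbb"  orig:{S}

S ∈ T[0,7] ⇒ YES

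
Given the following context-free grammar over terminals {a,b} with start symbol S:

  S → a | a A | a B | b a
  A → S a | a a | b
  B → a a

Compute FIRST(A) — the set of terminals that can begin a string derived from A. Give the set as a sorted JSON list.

FIRST iteration:
iter 1:
  A via A→a a: +{a}
  A via A→b: +{b}
  B via B→a a: +{a}
  S via S→a: +{a}
  S via S→b a: +{b}
  S: {a,b}  A: {a,b}  B: {a}
iter 2: — fixpoint
  S: {a,b}  A: {a,b}  B: {a}

FIRST(A) = ["a", "b"]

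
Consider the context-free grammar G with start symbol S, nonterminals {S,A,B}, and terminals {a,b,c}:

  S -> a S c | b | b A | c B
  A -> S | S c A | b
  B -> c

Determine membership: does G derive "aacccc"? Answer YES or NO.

CNF form of G:
  S -> T0 B | T1 X5 | T2 A | b
  A -> S X3 | T0 B | T1 X4 | T2 A | b
  B -> c
  T0 -> c
  T1 -> a
  T2 -> b
  X3 -> T0 A
  X4 -> S T0
  X5 -> S T0

CYK fill:
  T[0,0] 'a' = {T1}  orig:{}
  T[1,1] 'a' = {T1}  orig:{}
  T[2,2] 'c' = {B,T0}  orig:{B}
  T[3,3] 'c' = {B,T0}  orig:{B}
  T[4,4] 'c' = {B,T0}  orig:{B}
  T[5,5] 'c' = {B,T0}  orig:{B}
  T[0,1] 'aa' = ∅
  T[1,2] 'ac' = ∅
  T[2,3] 'cc' = {A,S}
  T[3,4] 'cc' = {A,S}
  T[4,5] 'cc' = {A,S}
  T[0,2] 'aac' = ∅
  T[1,3] 'acc' = ∅
  T[2,4] 'ccc' = {X3,X4,X5}  orig:{}
  T[3,5] 'ccc' = {X3,X4,X5}  orig:{}
  T[0,3] 'aacc' = ∅
  T[1,4] 'accc' = {A,S}
  T[2,5] 'cccc' = ∅
  T[0,4] 'aaccc' = ∅
  T[1,5] 'acccc' = {X4,X5}  orig:{}
  T[0,5] 'aacccc' = {A,S}

S ∈ T[0,5] ⇒ YES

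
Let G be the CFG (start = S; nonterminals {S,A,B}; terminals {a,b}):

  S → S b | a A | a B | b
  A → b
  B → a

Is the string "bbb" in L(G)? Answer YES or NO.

CNF form of G:
  S -> S T0 | T1 A | T1 B | b
  A -> b
  B -> a
  T0 -> b
  T1 -> a

CYK fill:
  T[0,0] 'b' = {A,S,T0}  orig:{A,S}
  T[1,1] 'b' = {A,S,T0}  orig:{A,S}
  T[2,2] 'b' = {A,S,T0}  orig:{A,S}
  T[0,1] 'bb' = {S}
  T[1,2] 'bb' = {S}
  T[0,2] 'bbb' = {S}

S ∈ T[0,2] ⇒ YES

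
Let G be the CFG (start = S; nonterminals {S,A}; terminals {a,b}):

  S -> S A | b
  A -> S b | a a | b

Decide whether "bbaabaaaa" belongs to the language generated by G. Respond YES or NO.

CNF form of G:
  S -> S A | b
  A -> S T0 | T1 T1 | b
  T0 -> b
  T1 -> a

CYK table (by increasing span):
  T[0,0] 'b' = {A,S,T0}  orig:{A,S}
  T[1,1] 'b' = {A,S,T0}  orig:{A,S}
  T[2,2] 'a' = {T1}  orig:{}
  T[3,3] 'a' = {T1}  orig:{}
  T[4,4] 'b' = {A,S,T0}  orig:{A,S}
  T[5,5] 'a' = {T1}  orig:{}
  T[6,6] 'a' = {T1}  orig:{}
  T[7,7] 'a' = {T1}  orig:{}
  T[8,8] 'a' = {T1}  orig:{}
  T[0,1] 'bb' = {A,S}
  T[1,2] 'ba' = ∅
  T[2,3] 'aa' = {A}
  T[3,4] 'ab' = ∅
  T[4,5] 'ba' = ∅
  T[5,6] 'aa' = {A}
  T[6,7] 'aa' = {A}
  T[7,8] 'aa' = {A}
  T[0,2] 'bba' = ∅
  T[1,3] 'baa' = {S}
  T[2,4] 'aab' = ∅
  T[3,5] 'aba' = ∅
  T[4,6] 'baa' = {S}
  T[5,7] 'aaa' = ∅
  T[6,8] 'aaa' = ∅
  T[0,3] 'bbaa' = {S}
  T[1,4] 'baab' = {A,S}
  T[2,5] 'aaba' = ∅
  T[3,6] 'abaa' = ∅
  T[4,7] 'baaa' = ∅
  T[5,8] 'aaaa' = ∅
  T[0,4] 'bbaab' = {A,S}
  T[1,5] 'baaba' = ∅
  T[2,6] 'aabaa' = ∅
  T[3,7] 'abaaa' = ∅
  T[4,8] 'baaaa' = {S}
  T[0,5] 'bbaaba' = ∅
  T[1,6] 'baabaa' = {S}
  T[2,7] 'aabaaa' = ∅
  T[3,8] 'abaaaa' = ∅
  T[0,6] 'bbaabaa' = {S}
  T[1,7] 'baabaaa' = ∅
  T[2,8] 'aabaaaa' = ∅
  T[0,7] 'bbaabaaa' = ∅
  T[1,8] 'baabaaaa' = {S}
  T[0,8] 'bbaabaaaa' = {S}

S ∈ T[0,8] ⇒ YES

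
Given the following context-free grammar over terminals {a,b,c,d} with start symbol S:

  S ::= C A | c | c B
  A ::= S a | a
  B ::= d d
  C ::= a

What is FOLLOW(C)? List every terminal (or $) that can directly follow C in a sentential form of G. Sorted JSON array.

FIRST iteration:
[1]
  A via A→a: +{a}
  B via B→d d: +{d}
  C via C→a: +{a}
  S via S→C A: +{a}
  S via S→c: +{c}
  FIRST(S)={a,c}  FIRST(A)={a}  FIRST(B)={d}  FIRST(C)={a}
[2]
  A via A→S a: +{c}
  FIRST(S)={a,c}  FIRST(A)={a,c}  FIRST(B)={d}  FIRST(C)={a}
[3] — fixpoint
  FIRST(S)={a,c}  FIRST(A)={a,c}  FIRST(B)={d}  FIRST(C)={a}

FOLLOW sets:
seed FOLLOW(S) with $
round 1:
  A→S a: FOLLOW(S) ⊇ FIRST(a) = {a}; new: +{a}
  S→C A: FOLLOW(C) ⊇ FIRST(A) = {a,c}; new: +{a,c}
  S→C A: FOLLOW(A) ⊇ FOLLOW(S) ⊇ {$,a}; new: +{$,a}
  S→c B: FOLLOW(B) ⊇ FOLLOW(S) ⊇ {$,a}; new: +{$,a}
  FOLLOW(S)={$,a}  FOLLOW(A)={$,a}  FOLLOW(B)={$,a}  FOLLOW(C)={a,c}
round 2: (no change)
  FOLLOW(S)={$,a}  FOLLOW(A)={$,a}  FOLLOW(B)={$,a}  FOLLOW(C)={a,c}

FOLLOW(C) = ["a", "c"]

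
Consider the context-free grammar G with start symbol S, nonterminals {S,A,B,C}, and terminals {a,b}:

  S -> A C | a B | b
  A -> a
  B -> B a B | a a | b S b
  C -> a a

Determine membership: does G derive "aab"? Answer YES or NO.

CNF form of G:
  S -> A C | T0 B | b
  A -> a
  B -> B X2 | T0 T0 | T1 X3
  C -> T0 T0
  T0 -> a
  T1 -> b
  X2 -> T0 B
  X3 -> S T1

Fill CYK table bottom-up:
  cell(0,0) a: {A,T0}  orig:{A}
  cell(1,1) a: {A,T0}  orig:{A}
  cell(2,2) b: {S,T1}  orig:{S}
  cell(0,1) aa: {B,C}
  cell(1,2) ab: ∅
  cell(0,2) aab: ∅

S ∉ T[0,2] ⇒ NO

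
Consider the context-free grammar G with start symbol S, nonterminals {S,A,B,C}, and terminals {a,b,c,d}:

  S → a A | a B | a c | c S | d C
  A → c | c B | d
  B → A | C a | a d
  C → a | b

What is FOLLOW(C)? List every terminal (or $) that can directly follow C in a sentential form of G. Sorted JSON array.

Compute FIRST by fixpoint:
[1]
  A via A→c: +{c}
  A via A→d: +{d}
  B via B→A: +{c,d}
  B via B→a d: +{a}
  C via C→a: +{a}
  C via C→b: +{b}
  S via S→a A: +{a}
  S via S→c S: +{c}
  S via S→d C: +{d}
  S: {a,c,d}  A: {c,d}  B: {a,c,d}  C: {a,b}
[2]
  B via B→C a: +{b}
  S: {a,c,d}  A: {c,d}  B: {a,b,c,d}  C: {a,b}
[3] — fixpoint
  S: {a,c,d}  A: {c,d}  B: {a,b,c,d}  C: {a,b}

Compute FOLLOW by fixpoint:
seed FOLLOW(S) with $
iter 1:
  B→C a: FOLLOW(C) ⊇ FIRST(a) = {a}; new: +{a}
  S→a A: FOLLOW(A) ⊇ FOLLOW(S) ⊇ {$}; new: +{$}
  S→a B: FOLLOW(B) ⊇ FOLLOW(S) ⊇ {$}; new: +{$}
  S→d C: FOLLOW(C) ⊇ FOLLOW(S) ⊇ {$}; new: +{$}
  FOLLOW(S)={$}  FOLLOW(A)={$}  FOLLOW(B)={$}  FOLLOW(C)={$,a}
iter 2: — fixpoint
  FOLLOW(S)={$}  FOLLOW(A)={$}  FOLLOW(B)={$}  FOLLOW(C)={$,a}

FOLLOW(C) = ["$", "a"]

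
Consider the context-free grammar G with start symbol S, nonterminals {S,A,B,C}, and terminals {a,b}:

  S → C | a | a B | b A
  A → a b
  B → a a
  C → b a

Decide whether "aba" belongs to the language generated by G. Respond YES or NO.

Convert to CNF:
  S -> T0 B | T1 A | T1 T0 | a
  A -> T0 T1
  B -> T0 T0
  C -> T1 T0
  T0 -> a
  T1 -> b

CYK table (by increasing span):
  [0..0]={S,T0}  "a"  orig:{S}
  [1..1]={T1}  "b"  orig:{}
  [2..2]={S,T0}  "a"  orig:{S}
  [0..1]={A}  "ab"
  [1..2]={C,S}  "ba"
  [0..2]=∅  "aba"

S ∉ T[0,2] ⇒ NO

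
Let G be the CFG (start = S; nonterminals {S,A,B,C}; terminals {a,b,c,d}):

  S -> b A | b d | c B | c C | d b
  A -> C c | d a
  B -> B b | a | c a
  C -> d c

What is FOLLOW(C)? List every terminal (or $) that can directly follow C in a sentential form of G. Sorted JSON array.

Compute FIRST by fixpoint:
[1]
  A via A→d a: +{d}
  B via B→a: +{a}
  B via B→c a: +{c}
  C via C→d c: +{d}
  S via S→b A: +{b}
  S via S→c B: +{c}
  S via S→d b: +{d}
  S: {b,c,d}  A: {d}  B: {a,c}  C: {d}
[2] done
  S: {b,c,d}  A: {d}  B: {a,c}  C: {d}

FOLLOW iteration:
initialize: $ ∈ FOLLOW(S)
round 1:
  A→C c: FOLLOW(C) ⊇ FIRST(c) = {c}; new: +{c}
  B→B b: FOLLOW(B) ⊇ FIRST(b) = {b}; new: +{b}
  S→b A: FOLLOW(A) ⊇ FOLLOW(S) ⊇ {$}; new: +{$}
  S→c B: FOLLOW(B) ⊇ FOLLOW(S) ⊇ {$}; new: +{$}
  S→c C: FOLLOW(C) ⊇ FOLLOW(S) ⊇ {$}; new: +{$}
  S: {$}  A: {$}  B: {$,b}  C: {$,c}
round 2: (stable)
  S: {$}  A: {$}  B: {$,b}  C: {$,c}

FOLLOW(C) = ["$", "c"]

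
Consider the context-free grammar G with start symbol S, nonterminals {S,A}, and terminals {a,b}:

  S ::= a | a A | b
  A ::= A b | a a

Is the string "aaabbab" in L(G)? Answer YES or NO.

Convert to CNF:
  S -> T1 A | a | b
  A -> A T0 | T1 T1
  T0 -> b
  T1 -> a

CYK fill:
  [0..0]={S,T1}  "a"  orig:{S}
  [1..1]={S,T1}  "a"  orig:{S}
  [2..2]={S,T1}  "a"  orig:{S}
  [3..3]={S,T0}  "b"  orig:{S}
  [4..4]={S,T0}  "b"  orig:{S}
  [5..5]={S,T1}  "a"  orig:{S}
  [6..6]={S,T0}  "b"  orig:{S}
  [0..1]={A}  "aa"
  [1..2]={A}  "aa"
  [2..3]=∅  "ab"
  [3..4]=∅  "bb"
  [4..5]=∅  "ba"
  [5..6]=∅  "ab"
  [0..2]={S}  "aaa"
  [1..3]={A}  "aab"
  [2..4]=∅  "abb"
  [3..5]=∅  "bba"
  [4..6]=∅  "bab"
  [0..3]={S}  "aaab"
  [1..4]={A}  "aabb"
  [2..5]=∅  "abba"
  [3..6]=∅  "bbab"
  [0..4]={S}  "aaabb"
  [1..5]=∅  "aabba"
  [2..6]=∅  "abbab"
  [0..5]=∅  "aaabba"
  [1..6]=∅  "aabbab"
  [0..6]=∅  "aaabbab"

S ∉ T[0,6] ⇒ NO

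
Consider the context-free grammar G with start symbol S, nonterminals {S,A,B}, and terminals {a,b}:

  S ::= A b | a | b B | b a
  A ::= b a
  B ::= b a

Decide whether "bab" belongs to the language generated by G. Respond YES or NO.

CNF form of G:
  S -> A T0 | T0 B | T0 T1 | a
  A -> T0 T1
  B -> T0 T1
  T0 -> b
  T1 -> a

CYK table (by increasing span):
  [0..0]={T0}  "b"  orig:{}
  [1..1]={S,T1}  "a"  orig:{S}
  [2..2]={T0}  "b"  orig:{}
  [0..1]={A,B,S}  "ba"
  [1..2]=∅  "ab"
  [0..2]={S}  "bab"

S ∈ T[0,2] ⇒ YES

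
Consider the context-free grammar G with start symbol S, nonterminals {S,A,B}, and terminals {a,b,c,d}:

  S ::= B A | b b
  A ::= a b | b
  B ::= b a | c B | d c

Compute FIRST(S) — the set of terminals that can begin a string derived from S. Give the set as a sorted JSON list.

FIRST iteration:
iter 1:
  A via A→a b: +{a}
  A via A→b: +{b}
  B via B→b a: +{b}
  B via B→c B: +{c}
  B via B→d c: +{d}
  S via S→B A: +{b,c,d}
  FIRST[S]={b,c,d}  FIRST[A]={a,b}  FIRST[B]={b,c,d}
iter 2: (stable)
  FIRST[S]={b,c,d}  FIRST[A]={a,b}  FIRST[B]={b,c,d}

FIRST(S) = ["b", "c", "d"]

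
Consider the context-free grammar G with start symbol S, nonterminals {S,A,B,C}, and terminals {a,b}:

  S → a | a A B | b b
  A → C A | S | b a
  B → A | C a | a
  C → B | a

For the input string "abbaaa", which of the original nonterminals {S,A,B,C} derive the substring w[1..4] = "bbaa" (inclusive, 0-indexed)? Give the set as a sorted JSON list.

Convert to CNF:
  S -> T0 X5 | T1 T1 | a
  A -> C A | T0 X2 | T1 T0 | T1 T1 | a
  B -> C A | C T0 | T0 X3 | T1 T0 | T1 T1 | a
  C -> C A | C T0 | T0 X4 | T1 T0 | T1 T1 | a
  T0 -> a
  T1 -> b
  X2 -> A B
  X3 -> A B
  X4 -> A B
  X5 -> A B

CYK table (by increasing span) — only the sub-triangle for w[1..4]:
  T[1,1] 'b' = {T1}  orig:{}
  T[2,2] 'b' = {T1}  orig:{}
  T[3,3] 'a' = {A,B,C,S,T0}  orig:{A,B,C,S}
  T[4,4] 'a' = {A,B,C,S,T0}  orig:{A,B,C,S}
  T[1,2] 'bb' = {A,B,C,S}
  T[2,3] 'ba' = {A,B,C}
  T[3,4] 'aa' = {A,B,C,X2,X3,X4,X5}  orig:{A,B,C}
  T[1,3] 'bba' = {A,B,C,X2,X3,X4,X5}  orig:{A,B,C}
  T[2,4] 'baa' = {A,B,C,X2,X3,X4,X5}  orig:{A,B,C}
  T[1,4] 'bbaa' = {A,B,C,X2,X3,X4,X5}  orig:{A,B,C}

Original NTs in T[1,4] deriving "bbaa": ["A", "B", "C"]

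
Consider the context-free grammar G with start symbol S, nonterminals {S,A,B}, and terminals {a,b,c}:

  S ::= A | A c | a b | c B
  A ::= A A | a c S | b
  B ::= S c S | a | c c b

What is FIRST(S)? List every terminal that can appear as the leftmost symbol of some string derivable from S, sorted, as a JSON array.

FIRST sets, iterate to fixpoint:
iter 1:
  A via A→a c S: +{a}
  A via A→b: +{b}
  B via B→a: +{a}
  B via B→c c b: +{c}
  S via S→A: +{a,b}
  S via S→c B: +{c}
  FIRST(S)={a,b,c}  FIRST(A)={a,b}  FIRST(B)={a,c}
iter 2:
  B via B→S c S: +{b}
  FIRST(S)={a,b,c}  FIRST(A)={a,b}  FIRST(B)={a,b,c}
iter 3: (no change)
  FIRST(S)={a,b,c}  FIRST(A)={a,b}  FIRST(B)={a,b,c}

FIRST(S) = ["a", "b", "c"]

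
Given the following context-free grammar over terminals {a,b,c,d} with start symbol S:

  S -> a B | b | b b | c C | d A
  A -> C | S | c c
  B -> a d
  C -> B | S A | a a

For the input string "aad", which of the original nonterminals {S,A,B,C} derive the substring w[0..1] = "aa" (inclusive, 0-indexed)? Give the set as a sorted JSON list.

CNF form of G:
  S -> T0 B | T1 A | T2 T2 | T3 C | b
  A -> S A | T0 B | T0 T0 | T0 T1 | T1 A | T2 T2 | T3 C | T3 T3 | b
  B -> T0 T1
  C -> S A | T0 T0 | T0 T1
  T0 -> a
  T1 -> d
  T2 -> b
  T3 -> c

CYK table (by increasing span) — only the sub-triangle for w[0..1]:
  [0..0]={T0}  "a"  orig:{}
  [1..1]={T0}  "a"  orig:{}
  [0..1]={A,C}  "aa"

Original NTs in T[0,1] deriving "aa": ["A", "C"]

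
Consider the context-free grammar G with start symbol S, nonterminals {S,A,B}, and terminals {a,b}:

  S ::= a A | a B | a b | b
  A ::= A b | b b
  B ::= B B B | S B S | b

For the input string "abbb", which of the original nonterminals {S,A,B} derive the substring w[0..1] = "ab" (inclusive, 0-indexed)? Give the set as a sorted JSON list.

CNF form of G:
  S -> T1 A | T1 B | T1 T0 | b
  A -> A T0 | T0 T0
  B -> B X2 | S X3 | b
  T0 -> b
  T1 -> a
  X2 -> B B
  X3 -> B S

CYK table (by increasing span), restricted to cells inside w[0..1]:
  T[0,0] 'a' = {T1}  orig:{}
  T[1,1] 'b' = {B,S,T0}  orig:{B,S}
  T[0,1] 'ab' = {S}

Original NTs in T[0,1] deriving "ab": ["S"]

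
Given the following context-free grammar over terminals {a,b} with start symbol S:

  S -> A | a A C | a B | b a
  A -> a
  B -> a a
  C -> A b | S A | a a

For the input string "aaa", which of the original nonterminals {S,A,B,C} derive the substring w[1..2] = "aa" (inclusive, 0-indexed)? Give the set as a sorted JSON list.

CNF form of G:
  S -> T0 B | T0 X2 | T1 T0 | a
  A -> a
  B -> T0 T0
  C -> A T1 | S A | T0 T0
  T0 -> a
  T1 -> b
  X2 -> A C

CYK fill — only the sub-triangle for w[1..2]:
  [1..1]={A,S,T0}  "a"  orig:{A,S}
  [2..2]={A,S,T0}  "a"  orig:{A,S}
  [1..2]={B,C}  "aa"

Original NTs in T[1,2] deriving "aa": ["B", "C"]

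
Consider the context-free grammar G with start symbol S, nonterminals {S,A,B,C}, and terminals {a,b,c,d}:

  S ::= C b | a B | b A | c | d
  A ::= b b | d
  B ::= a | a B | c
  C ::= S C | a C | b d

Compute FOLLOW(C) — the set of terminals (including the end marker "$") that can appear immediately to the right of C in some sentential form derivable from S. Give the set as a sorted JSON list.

FIRST sets, iterate to fixpoint:
round 1:
  A via A→b b: +{b}
  A via A→d: +{d}
  B via B→a: +{a}
  B via B→c: +{c}
  C via C→a C: +{a}
  C via C→b d: +{b}
  S via S→C b: +{a,b}
  S via S→c: +{c}
  S via S→d: +{d}
  FIRST[S]={a,b,c,d}  FIRST[A]={b,d}  FIRST[B]={a,c}  FIRST[C]={a,b}
round 2:
  C via C→S C: +{c,d}
  FIRST[S]={a,b,c,d}  FIRST[A]={b,d}  FIRST[B]={a,c}  FIRST[C]={a,b,c,d}
round 3: — fixpoint
  FIRST[S]={a,b,c,d}  FIRST[A]={b,d}  FIRST[B]={a,c}  FIRST[C]={a,b,c,d}

FOLLOW iteration:
FOLLOW(S) := {$}
iter 1:
  C→S C: FOLLOW(S) ⊇ FIRST(C) = {a,b,c,d}; new: +{a,b,c,d}
  S→C b: FOLLOW(C) ⊇ FIRST(b) = {b}; new: +{b}
  S→a B: FOLLOW(B) ⊇ FOLLOW(S) ⊇ {$,a,b,c,d}; new: +{$,a,b,c,d}
  S→b A: FOLLOW(A) ⊇ FOLLOW(S) ⊇ {$,a,b,c,d}; new: +{$,a,b,c,d}
  FOLLOW[S]={$,a,b,c,d}  FOLLOW[A]={$,a,b,c,d}  FOLLOW[B]={$,a,b,c,d}  FOLLOW[C]={b}
iter 2: — fixpoint
  FOLLOW[S]={$,a,b,c,d}  FOLLOW[A]={$,a,b,c,d}  FOLLOW[B]={$,a,b,c,d}  FOLLOW[C]={b}

FOLLOW(C) = ["b"]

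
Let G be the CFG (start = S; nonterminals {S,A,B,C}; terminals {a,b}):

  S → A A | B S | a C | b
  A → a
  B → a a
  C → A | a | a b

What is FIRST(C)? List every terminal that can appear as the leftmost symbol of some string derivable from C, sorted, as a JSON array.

FIRST sets, iterate to fixpoint:
iter 1:
  A via A→a: +{a}
  B via B→a a: +{a}
  C via C→A: +{a}
  S via S→A A: +{a}
  S via S→b: +{b}
  FIRST[S]={a,b}  FIRST[A]={a}  FIRST[B]={a}  FIRST[C]={a}
iter 2: (no change)
  FIRST[S]={a,b}  FIRST[A]={a}  FIRST[B]={a}  FIRST[C]={a}

FIRST(C) = ["a"]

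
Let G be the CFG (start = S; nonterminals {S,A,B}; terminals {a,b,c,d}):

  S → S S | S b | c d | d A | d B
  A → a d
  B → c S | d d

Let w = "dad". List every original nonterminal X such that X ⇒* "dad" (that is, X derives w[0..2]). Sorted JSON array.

Convert to CNF:
  S -> S S | S T3 | T1 A | T1 B | T2 T1
  A -> T0 T1
  B -> T1 T1 | T2 S
  T0 -> a
  T1 -> d
  T2 -> c
  T3 -> b

CYK fill (cells [i..j] with 0 ≤ i ≤ j ≤ 2 only):
  cell(0,0) d: {T1}  orig:{}
  cell(1,1) a: {T0}  orig:{}
  cell(2,2) d: {T1}  orig:{}
  cell(0,1) da: ∅
  cell(1,2) ad: {A}
  cell(0,2) dad: {S}

Original NTs in T[0,2] deriving "dad": ["S"]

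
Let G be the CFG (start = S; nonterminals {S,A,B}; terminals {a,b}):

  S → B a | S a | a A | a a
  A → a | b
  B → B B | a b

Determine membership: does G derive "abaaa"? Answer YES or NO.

CNF form of G:
  S -> B T0 | S T0 | T0 A | T0 T0
  A -> a | b
  B -> B B | T0 T1
  T0 -> a
  T1 -> b

CYK fill:
  [0..0]={A,T0}  "a"  orig:{A}
  [1..1]={A,T1}  "b"  orig:{A}
  [2..2]={A,T0}  "a"  orig:{A}
  [3..3]={A,T0}  "a"  orig:{A}
  [4..4]={A,T0}  "a"  orig:{A}
  [0..1]={B,S}  "ab"
  [1..2]=∅  "ba"
  [2..3]={S}  "aa"
  [3..4]={S}  "aa"
  [0..2]={S}  "aba"
  [1..3]=∅  "baa"
  [2..4]={S}  "aaa"
  [0..3]={S}  "abaa"
  [1..4]=∅  "baaa"
  [0..4]={S}  "abaaa"

S ∈ T[0,4] ⇒ YES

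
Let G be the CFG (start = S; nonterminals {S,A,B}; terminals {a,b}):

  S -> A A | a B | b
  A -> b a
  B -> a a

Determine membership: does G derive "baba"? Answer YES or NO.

Convert to CNF:
  S -> A A | T1 B | b
  A -> T0 T1
  B -> T1 T1
  T0 -> b
  T1 -> a

CYK fill:
  cell(0,0) b: {S,T0}  orig:{S}
  cell(1,1) a: {T1}  orig:{}
  cell(2,2) b: {S,T0}  orig:{S}
  cell(3,3) a: {T1}  orig:{}
  cell(0,1) ba: {A}
  cell(1,2) ab: ∅
  cell(2,3) ba: {A}
  cell(0,2) bab: ∅
  cell(1,3) aba: ∅
  cell(0,3) baba: {S}

S ∈ T[0,3] ⇒ YES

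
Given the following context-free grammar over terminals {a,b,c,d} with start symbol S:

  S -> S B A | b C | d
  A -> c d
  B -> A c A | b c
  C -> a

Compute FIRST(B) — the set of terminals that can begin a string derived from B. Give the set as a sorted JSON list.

FIRST iteration:
[1]
  A via A→c d: +{c}
  B via B→A c A: +{c}
  B via B→b c: +{b}
  C via C→a: +{a}
  S via S→b C: +{b}
  S via S→d: +{d}
  FIRST[S]={b,d}  FIRST[A]={c}  FIRST[B]={b,c}  FIRST[C]={a}
[2] (stable)
  FIRST[S]={b,d}  FIRST[A]={c}  FIRST[B]={b,c}  FIRST[C]={a}

FIRST(B) = ["b", "c"]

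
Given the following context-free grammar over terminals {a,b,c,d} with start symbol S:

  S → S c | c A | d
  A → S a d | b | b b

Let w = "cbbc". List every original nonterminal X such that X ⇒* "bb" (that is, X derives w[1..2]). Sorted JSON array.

Convert to CNF:
  S -> S T3 | T3 A | d
  A -> S X4 | T2 T2 | b
  T0 -> a
  T1 -> d
  T2 -> b
  T3 -> c
  X4 -> T0 T1

Fill CYK table bottom-up (cells [i..j] with 1 ≤ i ≤ j ≤ 2 only):
  [1..1]={A,T2}  "b"  orig:{A}
  [2..2]={A,T2}  "b"  orig:{A}
  [1..2]={A}  "bb"

Original NTs in T[1,2] deriving "bb": ["A"]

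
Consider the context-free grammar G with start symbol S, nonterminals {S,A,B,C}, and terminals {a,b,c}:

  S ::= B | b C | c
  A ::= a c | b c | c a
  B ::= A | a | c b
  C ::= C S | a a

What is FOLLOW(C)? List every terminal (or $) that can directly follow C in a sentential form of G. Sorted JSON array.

FIRST sets, iterate to fixpoint:
iter 1:
  A via A→a c: +{a}
  A via A→b c: +{b}
  A via A→c a: +{c}
  B via B→A: +{a,b,c}
  C via C→a a: +{a}
  S via S→B: +{a,b,c}
  FIRST[S]={a,b,c}  FIRST[A]={a,b,c}  FIRST[B]={a,b,c}  FIRST[C]={a}
iter 2: — fixpoint
  FIRST[S]={a,b,c}  FIRST[A]={a,b,c}  FIRST[B]={a,b,c}  FIRST[C]={a}

FOLLOW sets:
initialize: $ ∈ FOLLOW(S)
iter 1:
  C→C S: FOLLOW(C) ⊇ FIRST(S) = {a,b,c}; new: +{a,b,c}
  C→C S: FOLLOW(S) ⊇ FOLLOW(C) ⊇ {a,b,c}; new: +{a,b,c}
  S→B: FOLLOW(B) ⊇ FOLLOW(S) ⊇ {$,a,b,c}; new: +{$,a,b,c}
  S→b C: FOLLOW(C) ⊇ FOLLOW(S) ⊇ {$,a,b,c}; new: +{$}
  FOLLOW(S)={$,a,b,c}  FOLLOW(A)={}  FOLLOW(B)={$,a,b,c}  FOLLOW(C)={$,a,b,c}
iter 2:
  B→A: FOLLOW(A) ⊇ FOLLOW(B) ⊇ {$,a,b,c}; new: +{$,a,b,c}
  FOLLOW(S)={$,a,b,c}  FOLLOW(A)={$,a,b,c}  FOLLOW(B)={$,a,b,c}  FOLLOW(C)={$,a,b,c}
iter 3: (stable)
  FOLLOW(S)={$,a,b,c}  FOLLOW(A)={$,a,b,c}  FOLLOW(B)={$,a,b,c}  FOLLOW(C)={$,a,b,c}

FOLLOW(C) = ["$", "a", "b", "c"]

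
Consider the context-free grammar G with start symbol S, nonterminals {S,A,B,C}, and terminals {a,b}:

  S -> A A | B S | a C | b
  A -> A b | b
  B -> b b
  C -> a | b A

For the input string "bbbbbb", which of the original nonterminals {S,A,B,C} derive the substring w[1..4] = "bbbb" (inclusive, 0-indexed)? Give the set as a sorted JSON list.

Convert to CNF:
  S -> A A | B S | T1 C | b
  A -> A T0 | b
  B -> T0 T0
  C -> T0 A | a
  T0 -> b
  T1 -> a

CYK table (by increasing span) (cells [i..j] with 1 ≤ i ≤ j ≤ 4 only):
  cell(1,1) b: {A,S,T0}  orig:{A,S}
  cell(2,2) b: {A,S,T0}  orig:{A,S}
  cell(3,3) b: {A,S,T0}  orig:{A,S}
  cell(4,4) b: {A,S,T0}  orig:{A,S}
  cell(1,2) bb: {A,B,C,S}
  cell(2,3) bb: {A,B,C,S}
  cell(3,4) bb: {A,B,C,S}
  cell(1,3) bbb: {A,C,S}
  cell(2,4) bbb: {A,C,S}
  cell(1,4) bbbb: {A,C,S}

Original NTs in T[1,4] deriving "bbbb": ["A", "C", "S"]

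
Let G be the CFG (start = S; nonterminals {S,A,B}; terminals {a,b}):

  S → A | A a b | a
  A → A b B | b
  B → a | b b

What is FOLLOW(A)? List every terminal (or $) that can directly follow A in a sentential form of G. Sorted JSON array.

FIRST iteration:
iter 1:
  A via A→b: +{b}
  B via B→a: +{a}
  B via B→b b: +{b}
  S via S→A: +{b}
  S via S→a: +{a}
  S: {a,b}  A: {b}  B: {a,b}
iter 2: — fixpoint
  S: {a,b}  A: {b}  B: {a,b}

Compute FOLLOW by fixpoint:
FOLLOW(S) := {$}
round 1:
  A→A b B: FOLLOW(A) ⊇ FIRST(b) = {b}; new: +{b}
  A→A b B: FOLLOW(B) ⊇ FOLLOW(A) ⊇ {b}; new: +{b}
  S→A: FOLLOW(A) ⊇ FOLLOW(S) ⊇ {$}; new: +{$}
  S→A a b: FOLLOW(A) ⊇ FIRST(a) = {a}; new: +{a}
  FOLLOW[S]={$}  FOLLOW[A]={$,a,b}  FOLLOW[B]={b}
round 2:
  A→A b B: FOLLOW(B) ⊇ FOLLOW(A) ⊇ {$,a,b}; new: +{$,a}
  FOLLOW[S]={$}  FOLLOW[A]={$,a,b}  FOLLOW[B]={$,a,b}
round 3: — fixpoint
  FOLLOW[S]={$}  FOLLOW[A]={$,a,b}  FOLLOW[B]={$,a,b}

FOLLOW(A) = ["$", "a", "b"]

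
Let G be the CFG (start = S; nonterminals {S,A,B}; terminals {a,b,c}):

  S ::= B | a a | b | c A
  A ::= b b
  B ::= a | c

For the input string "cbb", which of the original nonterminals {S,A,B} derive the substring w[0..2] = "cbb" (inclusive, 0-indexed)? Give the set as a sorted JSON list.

CNF form of G:
  S -> T1 T1 | T2 A | a | b | c
  A -> T0 T0
  B -> a | c
  T0 -> b
  T1 -> a
  T2 -> c

CYK table (by increasing span), restricted to cells inside w[0..2]:
  [0..0]={B,S,T2}  "c"  orig:{B,S}
  [1..1]={S,T0}  "b"  orig:{S}
  [2..2]={S,T0}  "b"  orig:{S}
  [0..1]=∅  "cb"
  [1..2]={A}  "bb"
  [0..2]={S}  "cbb"

Original NTs in T[0,2] deriving "cbb": ["S"]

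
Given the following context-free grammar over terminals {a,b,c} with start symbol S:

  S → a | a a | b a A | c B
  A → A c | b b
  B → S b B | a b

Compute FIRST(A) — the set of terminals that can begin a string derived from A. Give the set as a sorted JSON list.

FIRST iteration:
iter 1:
  A via A→b b: +{b}
  B via B→a b: +{a}
  S via S→a: +{a}
  S via S→b a A: +{b}
  S via S→c B: +{c}
  FIRST(S)={a,b,c}  FIRST(A)={b}  FIRST(B)={a}
iter 2:
  B via B→S b B: +{b,c}
  FIRST(S)={a,b,c}  FIRST(A)={b}  FIRST(B)={a,b,c}
iter 3: — fixpoint
  FIRST(S)={a,b,c}  FIRST(A)={b}  FIRST(B)={a,b,c}

FIRST(A) = ["b"]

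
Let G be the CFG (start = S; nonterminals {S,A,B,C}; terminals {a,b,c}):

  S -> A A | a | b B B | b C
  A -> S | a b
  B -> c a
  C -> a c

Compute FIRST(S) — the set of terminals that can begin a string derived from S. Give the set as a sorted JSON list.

FIRST sets, iterate to fixpoint:
round 1:
  A via A→a b: +{a}
  B via B→c a: +{c}
  C via C→a c: +{a}
  S via S→A A: +{a}
  S via S→b B B: +{b}
  S: {a,b}  A: {a}  B: {c}  C: {a}
round 2:
  A via A→S: +{b}
  S: {a,b}  A: {a,b}  B: {c}  C: {a}
round 3: (stable)
  S: {a,b}  A: {a,b}  B: {c}  C: {a}

FIRST(S) = ["a", "b"]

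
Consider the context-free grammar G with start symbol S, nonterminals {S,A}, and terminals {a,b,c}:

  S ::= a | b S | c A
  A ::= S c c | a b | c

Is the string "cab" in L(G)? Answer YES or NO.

CNF form of G:
  S -> T0 A | T2 S | a
  A -> S X3 | T1 T2 | c
  T0 -> c
  T1 -> a
  T2 -> b
  X3 -> T0 T0

Fill CYK table bottom-up:
  cell(0,0) c: {A,T0}  orig:{A}
  cell(1,1) a: {S,T1}  orig:{S}
  cell(2,2) b: {T2}  orig:{}
  cell(0,1) ca: ∅
  cell(1,2) ab: {A}
  cell(0,2) cab: {S}

S ∈ T[0,2] ⇒ YES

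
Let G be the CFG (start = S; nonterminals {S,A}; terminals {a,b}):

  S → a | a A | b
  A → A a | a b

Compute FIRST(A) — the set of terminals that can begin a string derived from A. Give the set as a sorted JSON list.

FIRST iteration:
pass 1:
  A via A→a b: +{a}
  S via S→a: +{a}
  S via S→b: +{b}
  S: {a,b}  A: {a}
pass 2: — fixpoint
  S: {a,b}  A: {a}

FIRST(A) = ["a"]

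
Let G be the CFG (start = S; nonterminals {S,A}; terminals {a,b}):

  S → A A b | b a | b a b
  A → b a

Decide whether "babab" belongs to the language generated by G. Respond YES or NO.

Convert to CNF:
  S -> A X2 | T0 T1 | T0 X3
  A -> T0 T1
  T0 -> b
  T1 -> a
  X2 -> A T0
  X3 -> T1 T0

Fill CYK table bottom-up:
  [0..0]={T0}  "b"  orig:{}
  [1..1]={T1}  "a"  orig:{}
  [2..2]={T0}  "b"  orig:{}
  [3..3]={T1}  "a"  orig:{}
  [4..4]={T0}  "b"  orig:{}
  [0..1]={A,S}  "ba"
  [1..2]={X3}  "ab"  orig:{}
  [2..3]={A,S}  "ba"
  [3..4]={X3}  "ab"  orig:{}
  [0..2]={S,X2}  "bab"  orig:{S}
  [1..3]=∅  "aba"
  [2..4]={S,X2}  "bab"  orig:{S}
  [0..3]=∅  "baba"
  [1..4]=∅  "abab"
  [0..4]={S}  "babab"

S ∈ T[0,4] ⇒ YES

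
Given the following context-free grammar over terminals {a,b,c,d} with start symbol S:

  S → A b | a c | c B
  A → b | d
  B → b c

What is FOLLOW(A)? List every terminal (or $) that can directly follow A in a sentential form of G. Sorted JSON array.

Compute FIRST by fixpoint:
pass 1:
  A via A→b: +{b}
  A via A→d: +{d}
  B via B→b c: +{b}
  S via S→A b: +{b,d}
  S via S→a c: +{a}
  S via S→c B: +{c}
  S: {a,b,c,d}  A: {b,d}  B: {b}
pass 2: done
  S: {a,b,c,d}  A: {b,d}  B: {b}

FOLLOW sets:
FOLLOW(S) := {$}
pass 1:
  S→A b: FOLLOW(A) ⊇ FIRST(b) = {b}; new: +{b}
  S→c B: FOLLOW(B) ⊇ FOLLOW(S) ⊇ {$}; new: +{$}
  FOLLOW[S]={$}  FOLLOW[A]={b}  FOLLOW[B]={$}
pass 2: done
  FOLLOW[S]={$}  FOLLOW[A]={b}  FOLLOW[B]={$}

FOLLOW(A) = ["b"]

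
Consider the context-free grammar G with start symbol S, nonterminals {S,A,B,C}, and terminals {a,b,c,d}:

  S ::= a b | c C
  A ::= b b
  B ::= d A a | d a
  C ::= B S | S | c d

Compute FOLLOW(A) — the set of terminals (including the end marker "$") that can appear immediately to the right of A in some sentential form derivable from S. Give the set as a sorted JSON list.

Compute FIRST by fixpoint:
iter 1:
  A via A→b b: +{b}
  B via B→d A a: +{d}
  C via C→B S: +{d}
  C via C→c d: +{c}
  S via S→a b: +{a}
  S via S→c C: +{c}
  S: {a,c}  A: {b}  B: {d}  C: {c,d}
iter 2:
  C via C→S: +{a}
  S: {a,c}  A: {b}  B: {d}  C: {a,c,d}
iter 3: (stable)
  S: {a,c}  A: {b}  B: {d}  C: {a,c,d}

FOLLOW sets:
initialize: $ ∈ FOLLOW(S)
[1]
  B→d A a: FOLLOW(A) ⊇ FIRST(a) = {a}; new: +{a}
  C→B S: FOLLOW(B) ⊇ FIRST(S) = {a,c}; new: +{a,c}
  S→c C: FOLLOW(C) ⊇ FOLLOW(S) ⊇ {$}; new: +{$}
  FOLLOW[S]={$}  FOLLOW[A]={a}  FOLLOW[B]={a,c}  FOLLOW[C]={$}
[2] (stable)
  FOLLOW[S]={$}  FOLLOW[A]={a}  FOLLOW[B]={a,c}  FOLLOW[C]={$}

FOLLOW(A) = ["a"]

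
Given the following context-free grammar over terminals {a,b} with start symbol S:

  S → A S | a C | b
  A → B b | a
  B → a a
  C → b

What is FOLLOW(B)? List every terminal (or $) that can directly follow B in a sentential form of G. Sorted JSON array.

Compute FIRST by fixpoint:
round 1:
  A via A→a: +{a}
  B via B→a a: +{a}
  C via C→b: +{b}
  S via S→A S: +{a}
  S via S→b: +{b}
  FIRST[S]={a,b}  FIRST[A]={a}  FIRST[B]={a}  FIRST[C]={b}
round 2: (no change)
  FIRST[S]={a,b}  FIRST[A]={a}  FIRST[B]={a}  FIRST[C]={b}

Compute FOLLOW by fixpoint:
FOLLOW(S) := {$}
[1]
  A→B b: FOLLOW(B) ⊇ FIRST(b) = {b}; new: +{b}
  S→A S: FOLLOW(A) ⊇ FIRST(S) = {a,b}; new: +{a,b}
  S→a C: FOLLOW(C) ⊇ FOLLOW(S) ⊇ {$}; new: +{$}
  S: {$}  A: {a,b}  B: {b}  C: {$}
[2] — fixpoint
  S: {$}  A: {a,b}  B: {b}  C: {$}

FOLLOW(B) = ["b"]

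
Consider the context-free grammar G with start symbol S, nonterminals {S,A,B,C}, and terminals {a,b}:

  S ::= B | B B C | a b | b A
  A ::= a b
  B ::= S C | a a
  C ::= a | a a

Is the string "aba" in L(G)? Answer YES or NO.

Convert to CNF:
  S -> B X2 | S C | T0 T0 | T0 T1 | T1 A
  A -> T0 T1
  B -> S C | T0 T0
  C -> T0 T0 | a
  T0 -> a
  T1 -> b
  X2 -> B C

CYK fill:
  cell(0,0) a: {C,T0}  orig:{C}
  cell(1,1) b: {T1}  orig:{}
  cell(2,2) a: {C,T0}  orig:{C}
  cell(0,1) ab: {A,S}
  cell(1,2) ba: ∅
  cell(0,2) aba: {B,S}

S ∈ T[0,2] ⇒ YES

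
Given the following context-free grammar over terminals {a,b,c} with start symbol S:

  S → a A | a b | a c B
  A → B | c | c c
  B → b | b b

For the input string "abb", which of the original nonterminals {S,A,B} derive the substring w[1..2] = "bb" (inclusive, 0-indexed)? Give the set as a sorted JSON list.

Convert to CNF:
  S -> T2 A | T2 T0 | T2 X3
  A -> T0 T0 | T1 T1 | b | c
  B -> T0 T0 | b
  T0 -> b
  T1 -> c
  T2 -> a
  X3 -> T1 B

CYK fill, restricted to cells inside w[1..2]:
  T[1,1] 'b' = {A,B,T0}  orig:{A,B}
  T[2,2] 'b' = {A,B,T0}  orig:{A,B}
  T[1,2] 'bb' = {A,B}

Original NTs in T[1,2] deriving "bb": ["A", "B"]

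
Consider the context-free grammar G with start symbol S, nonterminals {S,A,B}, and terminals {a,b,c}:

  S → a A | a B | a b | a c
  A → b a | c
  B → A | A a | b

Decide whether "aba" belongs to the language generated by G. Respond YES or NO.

Convert to CNF:
  S -> T1 A | T1 B | T1 T0 | T1 T2
  A -> T0 T1 | c
  B -> A T1 | T0 T1 | b | c
  T0 -> b
  T1 -> a
  T2 -> c

CYK table (by increasing span):
  T[0,0] 'a' = {T1}  orig:{}
  T[1,1] 'b' = {B,T0}  orig:{B}
  T[2,2] 'a' = {T1}  orig:{}
  T[0,1] 'ab' = {S}
  T[1,2] 'ba' = {A,B}
  T[0,2] 'aba' = {S}

S ∈ T[0,2] ⇒ YES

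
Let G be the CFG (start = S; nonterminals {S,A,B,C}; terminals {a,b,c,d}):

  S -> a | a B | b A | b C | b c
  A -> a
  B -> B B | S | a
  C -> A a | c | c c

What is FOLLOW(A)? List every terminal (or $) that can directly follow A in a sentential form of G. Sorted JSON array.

FIRST iteration:
round 1:
  A via A→a: +{a}
  B via B→a: +{a}
  C via C→A a: +{a}
  C via C→c: +{c}
  S via S→a: +{a}
  S via S→b A: +{b}
  S: {a,b}  A: {a}  B: {a}  C: {a,c}
round 2:
  B via B→S: +{b}
  S: {a,b}  A: {a}  B: {a,b}  C: {a,c}
round 3: (no change)
  S: {a,b}  A: {a}  B: {a,b}  C: {a,c}

FOLLOW sets:
FOLLOW(S) := {$}
pass 1:
  B→B B: FOLLOW(B) ⊇ FIRST(B) = {a,b}; new: +{a,b}
  B→S: FOLLOW(S) ⊇ FOLLOW(B) ⊇ {a,b}; new: +{a,b}
  C→A a: FOLLOW(A) ⊇ FIRST(a) = {a}; new: +{a}
  S→a B: FOLLOW(B) ⊇ FOLLOW(S) ⊇ {$,a,b}; new: +{$}
  S→b A: FOLLOW(A) ⊇ FOLLOW(S) ⊇ {$,a,b}; new: +{$,b}
  S→b C: FOLLOW(C) ⊇ FOLLOW(S) ⊇ {$,a,b}; new: +{$,a,b}
  S: {$,a,b}  A: {$,a,b}  B: {$,a,b}  C: {$,a,b}
pass 2: done
  S: {$,a,b}  A: {$,a,b}  B: {$,a,b}  C: {$,a,b}

FOLLOW(A) = ["$", "a", "b"]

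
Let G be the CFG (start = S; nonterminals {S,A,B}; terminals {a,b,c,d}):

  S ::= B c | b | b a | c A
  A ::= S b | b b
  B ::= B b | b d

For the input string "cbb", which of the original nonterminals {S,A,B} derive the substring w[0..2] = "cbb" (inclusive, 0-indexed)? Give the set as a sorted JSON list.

Convert to CNF:
  S -> B T2 | T0 T3 | T2 A | b
  A -> S T0 | T0 T0
  B -> B T0 | T0 T1
  T0 -> b
  T1 -> d
  T2 -> c
  T3 -> a

CYK fill (cells [i..j] with 0 ≤ i ≤ j ≤ 2 only):
  [0..0]={T2}  "c"  orig:{}
  [1..1]={S,T0}  "b"  orig:{S}
  [2..2]={S,T0}  "b"  orig:{S}
  [0..1]=∅  "cb"
  [1..2]={A}  "bb"
  [0..2]={S}  "cbb"

Original NTs in T[0,2] deriving "cbb": ["S"]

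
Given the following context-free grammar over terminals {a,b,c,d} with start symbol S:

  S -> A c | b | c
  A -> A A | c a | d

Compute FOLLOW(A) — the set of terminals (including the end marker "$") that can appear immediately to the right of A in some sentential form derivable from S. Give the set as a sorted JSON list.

FIRST iteration:
[1]
  A via A→c a: +{c}
  A via A→d: +{d}
  S via S→A c: +{c,d}
  S via S→b: +{b}
  S: {b,c,d}  A: {c,d}
[2] — fixpoint
  S: {b,c,d}  A: {c,d}

FOLLOW iteration:
FOLLOW(S) := {$}
[1]
  A→A A: FOLLOW(A) ⊇ FIRST(A) = {c,d}; new: +{c,d}
  FOLLOW(S)={$}  FOLLOW(A)={c,d}
[2] (stable)
  FOLLOW(S)={$}  FOLLOW(A)={c,d}

FOLLOW(A) = ["c", "d"]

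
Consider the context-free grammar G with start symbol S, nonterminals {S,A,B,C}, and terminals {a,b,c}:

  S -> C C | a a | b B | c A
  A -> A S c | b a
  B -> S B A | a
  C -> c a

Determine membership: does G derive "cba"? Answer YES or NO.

CNF form of G:
  S -> C C | T0 A | T1 B | T2 T2
  A -> A X3 | T1 T2
  B -> S X4 | a
  C -> T0 T2
  T0 -> c
  T1 -> b
  T2 -> a
  X3 -> S T0
  X4 -> B A

CYK table (by increasing span):
  [0..0]={T0}  "c"  orig:{}
  [1..1]={T1}  "b"  orig:{}
  [2..2]={B,T2}  "a"  orig:{B}
  [0..1]=∅  "cb"
  [1..2]={A,S}  "ba"
  [0..2]={S}  "cba"

S ∈ T[0,2] ⇒ YES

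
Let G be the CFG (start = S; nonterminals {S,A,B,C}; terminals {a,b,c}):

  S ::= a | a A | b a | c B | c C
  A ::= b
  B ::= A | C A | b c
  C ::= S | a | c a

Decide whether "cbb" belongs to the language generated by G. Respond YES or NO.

CNF form of G:
  S -> T0 T2 | T1 B | T1 C | T2 A | a
  A -> b
  B -> C A | T0 T1 | b
  C -> T0 T2 | T1 B | T1 C | T1 T2 | T2 A | a
  T0 -> b
  T1 -> c
  T2 -> a

CYK fill:
  T[0,0] 'c' = {T1}  orig:{}
  T[1,1] 'b' = {A,B,T0}  orig:{A,B}
  T[2,2] 'b' = {A,B,T0}  orig:{A,B}
  T[0,1] 'cb' = {C,S}
  T[1,2] 'bb' = ∅
  T[0,2] 'cbb' = {B}

S ∉ T[0,2] ⇒ NO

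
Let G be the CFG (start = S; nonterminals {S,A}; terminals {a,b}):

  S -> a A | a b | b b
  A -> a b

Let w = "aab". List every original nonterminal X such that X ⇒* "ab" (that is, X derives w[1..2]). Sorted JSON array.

CNF form of G:
  S -> T0 A | T0 T1 | T1 T1
  A -> T0 T1
  T0 -> a
  T1 -> b

CYK fill — only the sub-triangle for w[1..2]:
  [1..1]={T0}  "a"  orig:{}
  [2..2]={T1}  "b"  orig:{}
  [1..2]={A,S}  "ab"

Original NTs in T[1,2] deriving "ab": ["A", "S"]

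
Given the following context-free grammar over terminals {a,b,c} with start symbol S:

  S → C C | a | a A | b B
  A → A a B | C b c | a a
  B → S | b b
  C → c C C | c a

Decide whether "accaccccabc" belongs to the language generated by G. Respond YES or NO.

Convert to CNF:
  S -> C C | T0 A | T1 B | a
  A -> A X3 | C X4 | T0 T0
  B -> C C | T0 A | T1 B | T1 T1 | a
  C -> T2 T0 | T2 X5
  T0 -> a
  T1 -> b
  T2 -> c
  X3 -> T0 B
  X4 -> T1 T2
  X5 -> C C

Fill CYK table bottom-up:
  cell(0,0) a: {B,S,T0}  orig:{B,S}
  cell(1,1) c: {T2}  orig:{}
  cell(2,2) c: {T2}  orig:{}
  cell(3,3) a: {B,S,T0}  orig:{B,S}
  cell(4,4) c: {T2}  orig:{}
  cell(5,5) c: {T2}  orig:{}
  cell(6,6) c: {T2}  orig:{}
  cell(7,7) c: {T2}  orig:{}
  cell(8,8) a: {B,S,T0}  orig:{B,S}
  cell(9,9) b: {T1}  orig:{}
  cell(10,10) c: {T2}  orig:{}
  cell(0,1) ac: ∅
  cell(1,2) cc: ∅
  cell(2,3) ca: {C}
  cell(3,4) ac: ∅
  cell(4,5) cc: ∅
  cell(5,6) cc: ∅
  cell(6,7) cc: ∅
  cell(7,8) ca: {C}
  cell(8,9) ab: ∅
  cell(9,10) bc: {X4}  orig:{}
  cell(0,2) acc: ∅
  cell(1,3) cca: ∅
  cell(2,4) cac: ∅
  cell(3,5) acc: ∅
  cell(4,6) ccc: ∅
  cell(5,7) ccc: ∅
  cell(6,8) cca: ∅
  cell(7,9) cab: ∅
  cell(8,10) abc: ∅
  cell(0,3) acca: ∅
  cell(1,4) ccac: ∅
  cell(2,5) cacc: ∅
  cell(3,6) accc: ∅
  cell(4,7) cccc: ∅
  cell(5,8) ccca: ∅
  cell(6,9) ccab: ∅
  cell(7,10) cabc: {A}
  cell(0,4) accac: ∅
  cell(1,5) ccacc: ∅
  cell(2,6) caccc: ∅
  cell(3,7) acccc: ∅
  cell(4,8) cccca: ∅
  cell(5,9) cccab: ∅
  cell(6,10) ccabc: ∅
  cell(0,5) accacc: ∅
  cell(1,6) ccaccc: ∅
  cell(2,7) cacccc: ∅
  cell(3,8) acccca: ∅
  cell(4,9) ccccab: ∅
  cell(5,10) cccabc: ∅
  cell(0,6) accaccc: ∅
  cell(1,7) ccacccc: ∅
  cell(2,8) cacccca: ∅
  cell(3,9) accccab: ∅
  cell(4,10) ccccabc: ∅
  cell(0,7) accacccc: ∅
  cell(1,8) ccacccca: ∅
  cell(2,9) caccccab: ∅
  cell(3,10) accccabc: ∅
  cell(0,8) accacccca: ∅
  cell(1,9) ccaccccab: ∅
  cell(2,10) caccccabc: ∅
  cell(0,9) accaccccab: ∅
  cell(1,10) ccaccccabc: ∅
  cell(0,10) accaccccabc: ∅

S ∉ T[0,10] ⇒ NO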